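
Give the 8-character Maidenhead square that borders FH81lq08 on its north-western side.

Longitude extended square 0; −1 → -1, wraps to 9, carry into subsquare.
Longitude subsquare l = 11; −1 → 10 = k.
Latitude extended square 8; +1 → 9.

FH81kq99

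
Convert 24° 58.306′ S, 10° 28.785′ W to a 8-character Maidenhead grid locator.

Add 180° to longitude and 90° to latitude: 169.52025, 65.02823.
Field: lon ⌊169.52025/20⌋ = 8 → I; lat ⌊65.02823/10⌋ = 6 → G.
Square: lon ⌊9.52025/2⌋ = 4; lat ⌊5.02823/1⌋ = 5.
Subsquare: lon ⌊1.52025/0.0833333⌋ = 18 → s; lat ⌊0.02823/0.0416667⌋ = 0 → a.
Extended square: lon ⌊0.02025/0.00833333⌋ = 2; lat ⌊0.02823/0.00416667⌋ = 6.

IG45sa26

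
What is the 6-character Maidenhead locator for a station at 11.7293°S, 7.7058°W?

Add 180° to longitude and 90° to latitude: 172.2942, 78.2707.
Field: lon ⌊172.2942/20⌋ = 8 → I; lat ⌊78.2707/10⌋ = 7 → H.
Square: lon ⌊12.2942/2⌋ = 6; lat ⌊8.2707/1⌋ = 8.
Subsquare: lon ⌊0.2942/0.0833333⌋ = 3 → d; lat ⌊0.2707/0.0416667⌋ = 6 → g.

IH68dg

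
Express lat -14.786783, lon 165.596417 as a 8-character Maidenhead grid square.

Shift to the Maidenhead origin (180°W, 90°S): lon 345.59642, lat 75.21322.
Field: lon ⌊345.59642/20⌋ = 17 → R; lat ⌊75.21322/10⌋ = 7 → H.
Square: lon ⌊5.59642/2⌋ = 2; lat ⌊5.21322/1⌋ = 5.
Subsquare: lon ⌊1.59642/0.0833333⌋ = 19 → t; lat ⌊0.21322/0.0416667⌋ = 5 → f.
Extended square: lon ⌊0.01308/0.00833333⌋ = 1; lat ⌊0.00488/0.00416667⌋ = 1.

RH25tf11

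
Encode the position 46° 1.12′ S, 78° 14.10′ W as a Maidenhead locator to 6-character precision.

FE03vx

Add 180° to longitude and 90° to latitude: 101.7650, 43.9813.
Field: 101.7650/20 → 5 → F, 43.9813/10 → 4 → E; chars FE.
Square: 1.7650/2 → 0, 3.9813/1 → 3; chars 03.
Subsquare: 1.7650/0.0833333 → 21 → v, 0.9813/0.0416667 → 23 → x; chars vx.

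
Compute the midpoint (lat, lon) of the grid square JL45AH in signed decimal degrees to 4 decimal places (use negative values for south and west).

25.3125, 8.0417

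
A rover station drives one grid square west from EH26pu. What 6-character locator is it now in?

EH26ou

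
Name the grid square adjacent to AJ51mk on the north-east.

Longitude subsquare m = 12; +1 → 13 = n.
Latitude subsquare k = 10; +1 → 11 = l.

AJ51nl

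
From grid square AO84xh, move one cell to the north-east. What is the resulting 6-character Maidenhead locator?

Longitude subsquare x = 23; +1 → 24, wraps to 0 = a, carry into square.
Longitude square 8; +1 → 9.
Latitude subsquare h = 7; +1 → 8 = i.

AO94ai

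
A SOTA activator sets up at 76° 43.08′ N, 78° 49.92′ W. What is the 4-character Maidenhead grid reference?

FQ06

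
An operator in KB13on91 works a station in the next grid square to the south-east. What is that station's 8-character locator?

Longitude extended square 9; +1 → 10, wraps to 0, carry into subsquare.
Longitude subsquare o = 14; +1 → 15 = p.
Latitude extended square 1; −1 → 0.

KB13pn00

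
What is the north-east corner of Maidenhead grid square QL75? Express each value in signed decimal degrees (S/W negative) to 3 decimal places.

26.000, 156.000

Field Q=16, L=11: +16·20° lon, +11·10° lat → SW at lon 140°, lat 20°.
Square 7, 5: +7·2° lon, +5·1° lat → SW at lon 154°, lat 25°.
Cell spans 2° lon × 1° lat. NE corner is SW corner plus one full cell.
latitude 26.000, longitude 156.000.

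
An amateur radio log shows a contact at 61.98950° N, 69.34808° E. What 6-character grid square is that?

MP41qx

Offset from 180°W / 90°S: lon 249.3481°, lat 151.9895°.
Field: 249.3481/20 → 12 → M, 151.9895/10 → 15 → P; chars MP.
Square: 9.3481/2 → 4, 1.9895/1 → 1; chars 41.
Subsquare: 1.3481/0.0833333 → 16 → q, 0.9895/0.0416667 → 23 → x; chars qx.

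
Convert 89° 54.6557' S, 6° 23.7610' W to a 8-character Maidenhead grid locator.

Offset from 180°W / 90°S: lon 173.60398°, lat 0.08907°.
Field (20°×10°, letters A–R): lon ⌊173.60398/20⌋ = 8 → I; lat ⌊0.08907/10⌋ = 0 → A.
Square (2°×1°, digits 0–9): lon ⌊13.60398/2⌋ = 6; lat ⌊0.08907/1⌋ = 0.
Subsquare (5′×2.5′, letters a–x): lon ⌊1.60398/0.0833333⌋ = 19 → t; lat ⌊0.08907/0.0416667⌋ = 2 → c.
Extended square (30″×15″, digits 0–9): lon ⌊0.02065/0.00833333⌋ = 2; lat ⌊0.00574/0.00416667⌋ = 1.

IA60tc21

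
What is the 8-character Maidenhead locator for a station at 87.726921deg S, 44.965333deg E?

LA22lg55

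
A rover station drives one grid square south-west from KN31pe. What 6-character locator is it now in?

Longitude subsquare p = 15; −1 → 14 = o.
Latitude subsquare e = 4; −1 → 3 = d.

KN31od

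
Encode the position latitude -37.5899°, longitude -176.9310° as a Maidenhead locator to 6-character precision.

AF12mj

Offset from 180°W / 90°S: lon 3.0690°, lat 52.4101°.
Field (20°×10°, letters A–R): lon ⌊3.0690/20⌋ = 0 → A; lat ⌊52.4101/10⌋ = 5 → F.
Square (2°×1°, digits 0–9): lon ⌊3.0690/2⌋ = 1; lat ⌊2.4101/1⌋ = 2.
Subsquare (5′×2.5′, letters a–x): lon ⌊1.0690/0.0833333⌋ = 12 → m; lat ⌊0.4101/0.0416667⌋ = 9 → j.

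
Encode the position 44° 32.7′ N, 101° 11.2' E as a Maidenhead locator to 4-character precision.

Shift to the Maidenhead origin (180°W, 90°S): lon 281.19, lat 134.55.
Field: 281.19/20 → 14 → O, 134.55/10 → 13 → N; chars ON.
Square: 1.19/2 → 0, 4.55/1 → 4; chars 04.

ON04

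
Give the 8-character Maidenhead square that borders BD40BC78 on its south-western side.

Longitude extended square 7; −1 → 6.
Latitude extended square 8; −1 → 7.

BD40bc67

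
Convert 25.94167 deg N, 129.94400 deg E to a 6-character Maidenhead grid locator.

Add 180° to longitude and 90° to latitude: 309.9440, 115.9417.
Field (20°×10°, letters A–R): 309.9440/20 → 15 → P, 115.9417/10 → 11 → L; chars PL.
Square (2°×1°, digits 0–9): 9.9440/2 → 4, 5.9417/1 → 5; chars 45.
Subsquare (5′×2.5′, letters a–x): 1.9440/0.0833333 → 23 → x, 0.9417/0.0416667 → 22 → w; chars xw.

PL45xw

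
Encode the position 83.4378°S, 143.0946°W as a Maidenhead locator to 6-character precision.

BA86kn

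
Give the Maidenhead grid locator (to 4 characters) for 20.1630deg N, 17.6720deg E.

JL80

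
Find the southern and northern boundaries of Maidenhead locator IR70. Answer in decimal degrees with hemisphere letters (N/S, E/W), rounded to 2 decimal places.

80.00° N, 81.00° N

Field I=8, R=17: +8·20° lon, +17·10° lat → SW at lon -20°, lat 80°.
Square 7, 0: +7·2° lon, +0·1° lat → SW at lon -6°, lat 80°.
Cell spans 2° lon × 1° lat.
south 80.00° N, north 81.00° N.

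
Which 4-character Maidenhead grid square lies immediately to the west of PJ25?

Longitude square 2; −1 → 1.
The latitude characters are unchanged.

PJ15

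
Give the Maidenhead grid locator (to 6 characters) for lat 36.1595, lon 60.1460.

Add 180° to longitude and 90° to latitude: 240.1460, 126.1595.
Field (20°×10°, letters A–R): 240.1460/20 → 12 → M, 126.1595/10 → 12 → M; chars MM.
Square (2°×1°, digits 0–9): 0.1460/2 → 0, 6.1595/1 → 6; chars 06.
Subsquare (5′×2.5′, letters a–x): 0.1460/0.0833333 → 1 → b, 0.1595/0.0416667 → 3 → d; chars bd.

MM06bd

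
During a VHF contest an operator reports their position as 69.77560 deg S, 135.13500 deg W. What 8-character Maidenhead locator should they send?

CC20kf33

Offset from 180°W / 90°S: lon 44.86500°, lat 20.22440°.
Field: lon ⌊44.86500/20⌋ = 2 → C; lat ⌊20.22440/10⌋ = 2 → C.
Square: lon ⌊4.86500/2⌋ = 2; lat ⌊0.22440/1⌋ = 0.
Subsquare: lon ⌊0.86500/0.0833333⌋ = 10 → k; lat ⌊0.22440/0.0416667⌋ = 5 → f.
Extended square: lon ⌊0.03167/0.00833333⌋ = 3; lat ⌊0.01607/0.00416667⌋ = 3.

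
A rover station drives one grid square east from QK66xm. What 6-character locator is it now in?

QK76am

Longitude subsquare x = 23; +1 → 24, wraps to 0 = a, carry into square.
Longitude square 6; +1 → 7.
The latitude characters are unchanged.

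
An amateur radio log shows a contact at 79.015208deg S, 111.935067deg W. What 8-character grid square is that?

DB40ax76

Offset from 180°W / 90°S: lon 68.06493°, lat 10.98479°.
Field: lon ⌊68.06493/20⌋ = 3 → D; lat ⌊10.98479/10⌋ = 1 → B.
Square: lon ⌊8.06493/2⌋ = 4; lat ⌊0.98479/1⌋ = 0.
Subsquare: lon ⌊0.06493/0.0833333⌋ = 0 → a; lat ⌊0.98479/0.0416667⌋ = 23 → x.
Extended square: lon ⌊0.06493/0.00833333⌋ = 7; lat ⌊0.02646/0.00416667⌋ = 6.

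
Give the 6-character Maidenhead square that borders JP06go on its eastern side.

Longitude subsquare g = 6; +1 → 7 = h.
The latitude characters are unchanged.

JP06ho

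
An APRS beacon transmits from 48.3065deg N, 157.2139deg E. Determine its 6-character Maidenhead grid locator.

QN88oh

Offset from 180°W / 90°S: lon 337.2139°, lat 138.3065°.
Field (20°×10°, letters A–R): lon ⌊337.2139/20⌋ = 16 → Q; lat ⌊138.3065/10⌋ = 13 → N.
Square (2°×1°, digits 0–9): lon ⌊17.2139/2⌋ = 8; lat ⌊8.3065/1⌋ = 8.
Subsquare (5′×2.5′, letters a–x): lon ⌊1.2139/0.0833333⌋ = 14 → o; lat ⌊0.3065/0.0416667⌋ = 7 → h.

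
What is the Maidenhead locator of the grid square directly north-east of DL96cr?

DL96ds

Longitude subsquare c = 2; +1 → 3 = d.
Latitude subsquare r = 17; +1 → 18 = s.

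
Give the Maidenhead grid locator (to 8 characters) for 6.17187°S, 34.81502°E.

Offset from 180°W / 90°S: lon 214.81502°, lat 83.82813°.
Field: lon ⌊214.81502/20⌋ = 10 → K; lat ⌊83.82813/10⌋ = 8 → I.
Square: lon ⌊14.81502/2⌋ = 7; lat ⌊3.82813/1⌋ = 3.
Subsquare: lon ⌊0.81502/0.0833333⌋ = 9 → j; lat ⌊0.82813/0.0416667⌋ = 19 → t.
Extended square: lon ⌊0.06502/0.00833333⌋ = 7; lat ⌊0.03646/0.00416667⌋ = 8.

KI73jt78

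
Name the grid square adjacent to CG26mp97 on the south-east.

CG26np06

Longitude extended square 9; +1 → 10, wraps to 0, carry into subsquare.
Longitude subsquare m = 12; +1 → 13 = n.
Latitude extended square 7; −1 → 6.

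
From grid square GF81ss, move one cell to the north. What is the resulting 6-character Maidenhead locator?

GF81st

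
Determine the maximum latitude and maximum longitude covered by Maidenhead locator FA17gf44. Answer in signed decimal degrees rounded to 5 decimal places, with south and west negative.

-82.77083, -77.45833

Field F=5, A=0: +5·20° lon, +0·10° lat → SW at lon -80°, lat -90°.
Square 1, 7: +1·2° lon, +7·1° lat → SW at lon -78°, lat -83°.
Subsquare g=6, f=5: +6·0.0833333° lon, +5·0.0416667° lat → SW at lon -77.5°, lat -82.7917°.
Extended square 4, 4: +4·0.00833333° lon, +4·0.00416667° lat → SW at lon -77.4667°, lat -82.775°.
Cell spans 0.00833333° lon × 0.00416667° lat. NE corner is SW corner plus one full cell.
latitude -82.77083, longitude -77.45833.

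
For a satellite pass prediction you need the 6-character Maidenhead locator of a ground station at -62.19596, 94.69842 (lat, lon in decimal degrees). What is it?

NC77it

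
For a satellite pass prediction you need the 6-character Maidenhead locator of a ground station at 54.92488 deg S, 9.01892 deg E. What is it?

JD45mb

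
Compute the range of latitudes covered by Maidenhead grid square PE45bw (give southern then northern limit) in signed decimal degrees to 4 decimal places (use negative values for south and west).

Field P=15, E=4: +15·20° lon, +4·10° lat → SW at lon 120°, lat -50°.
Square 4, 5: +4·2° lon, +5·1° lat → SW at lon 128°, lat -45°.
Subsquare b=1, w=22: +1·0.0833333° lon, +22·0.0416667° lat → SW at lon 128.083°, lat -44.0833°.
Cell spans 0.0833333° lon × 0.0416667° lat.
south -44.0833, north -44.0417.

-44.0833, -44.0417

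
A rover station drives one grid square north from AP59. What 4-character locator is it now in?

AQ50

Latitude square 9; +1 → 10, wraps to 0, carry into field.
Latitude field P = 15; +1 → 16 = Q.
The longitude characters are unchanged.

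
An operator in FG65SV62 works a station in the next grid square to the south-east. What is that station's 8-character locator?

FG65sv71

Longitude extended square 6; +1 → 7.
Latitude extended square 2; −1 → 1.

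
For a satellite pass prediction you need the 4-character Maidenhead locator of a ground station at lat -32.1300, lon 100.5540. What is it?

OF07

Shift to the Maidenhead origin (180°W, 90°S): lon 280.55, lat 57.87.
Field (20°×10°, letters A–R): lon ⌊280.55/20⌋ = 14 → O; lat ⌊57.87/10⌋ = 5 → F.
Square (2°×1°, digits 0–9): lon ⌊0.55/2⌋ = 0; lat ⌊7.87/1⌋ = 7.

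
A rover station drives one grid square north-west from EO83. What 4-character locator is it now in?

Longitude square 8; −1 → 7.
Latitude square 3; +1 → 4.

EO74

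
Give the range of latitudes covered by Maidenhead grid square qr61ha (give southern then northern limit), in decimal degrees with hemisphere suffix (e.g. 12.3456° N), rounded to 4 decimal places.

81.0000° N, 81.0417° N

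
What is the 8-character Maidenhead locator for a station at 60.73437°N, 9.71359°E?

Shift to the Maidenhead origin (180°W, 90°S): lon 189.71359, lat 150.73437.
Field: lon ⌊189.71359/20⌋ = 9 → J; lat ⌊150.73437/10⌋ = 15 → P.
Square: lon ⌊9.71359/2⌋ = 4; lat ⌊0.73437/1⌋ = 0.
Subsquare: lon ⌊1.71359/0.0833333⌋ = 20 → u; lat ⌊0.73437/0.0416667⌋ = 17 → r.
Extended square: lon ⌊0.04692/0.00833333⌋ = 5; lat ⌊0.02604/0.00416667⌋ = 6.

JP40ur56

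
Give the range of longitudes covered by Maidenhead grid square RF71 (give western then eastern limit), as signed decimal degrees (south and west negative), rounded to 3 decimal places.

174.000, 176.000

Field R=17, F=5: +17·20° lon, +5·10° lat → SW at lon 160°, lat -40°.
Square 7, 1: +7·2° lon, +1·1° lat → SW at lon 174°, lat -39°.
Cell spans 2° lon × 1° lat.
west 174.000, east 176.000.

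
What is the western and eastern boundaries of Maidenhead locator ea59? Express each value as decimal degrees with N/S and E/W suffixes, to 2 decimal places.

90.00° W, 88.00° W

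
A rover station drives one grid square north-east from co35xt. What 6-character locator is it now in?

Longitude subsquare x = 23; +1 → 24, wraps to 0 = a, carry into square.
Longitude square 3; +1 → 4.
Latitude subsquare t = 19; +1 → 20 = u.

CO45au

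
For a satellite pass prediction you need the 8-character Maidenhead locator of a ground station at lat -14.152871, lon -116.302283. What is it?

Add 180° to longitude and 90° to latitude: 63.69772, 75.84713.
Field (20°×10°, letters A–R): 63.69772/20 → 3 → D, 75.84713/10 → 7 → H; chars DH.
Square (2°×1°, digits 0–9): 3.69772/2 → 1, 5.84713/1 → 5; chars 15.
Subsquare (5′×2.5′, letters a–x): 1.69772/0.0833333 → 20 → u, 0.84713/0.0416667 → 20 → u; chars uu.
Extended square (30″×15″, digits 0–9): 0.03105/0.00833333 → 3, 0.01380/0.00416667 → 3; chars 33.

DH15uu33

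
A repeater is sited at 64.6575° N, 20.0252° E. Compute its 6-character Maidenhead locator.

KP04ap

Offset from 180°W / 90°S: lon 200.0252°, lat 154.6575°.
Field (20°×10°, letters A–R): lon ⌊200.0252/20⌋ = 10 → K; lat ⌊154.6575/10⌋ = 15 → P.
Square (2°×1°, digits 0–9): lon ⌊0.0252/2⌋ = 0; lat ⌊4.6575/1⌋ = 4.
Subsquare (5′×2.5′, letters a–x): lon ⌊0.0252/0.0833333⌋ = 0 → a; lat ⌊0.6575/0.0416667⌋ = 15 → p.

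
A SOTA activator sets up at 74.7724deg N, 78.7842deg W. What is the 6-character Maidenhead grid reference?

FQ04os

Offset from 180°W / 90°S: lon 101.2158°, lat 164.7724°.
Field: 101.2158/20 → 5 → F, 164.7724/10 → 16 → Q; chars FQ.
Square: 1.2158/2 → 0, 4.7724/1 → 4; chars 04.
Subsquare: 1.2158/0.0833333 → 14 → o, 0.7724/0.0416667 → 18 → s; chars os.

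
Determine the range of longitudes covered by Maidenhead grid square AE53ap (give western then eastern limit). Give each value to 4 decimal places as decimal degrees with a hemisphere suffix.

170.0000° W, 169.9167° W

Field A=0, E=4: +0·20° lon, +4·10° lat → SW at lon -180°, lat -50°.
Square 5, 3: +5·2° lon, +3·1° lat → SW at lon -170°, lat -47°.
Subsquare a=0, p=15: +0·0.0833333° lon, +15·0.0416667° lat → SW at lon -170°, lat -46.375°.
Cell spans 0.0833333° lon × 0.0416667° lat.
west 170.0000° W, east 169.9167° W.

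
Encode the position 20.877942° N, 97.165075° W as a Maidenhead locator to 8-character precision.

Shift to the Maidenhead origin (180°W, 90°S): lon 82.83492, lat 110.87794.
Field: lon ⌊82.83492/20⌋ = 4 → E; lat ⌊110.87794/10⌋ = 11 → L.
Square: lon ⌊2.83492/2⌋ = 1; lat ⌊0.87794/1⌋ = 0.
Subsquare: lon ⌊0.83492/0.0833333⌋ = 10 → k; lat ⌊0.87794/0.0416667⌋ = 21 → v.
Extended square: lon ⌊0.00159/0.00833333⌋ = 0; lat ⌊0.00294/0.00416667⌋ = 0.

EL10kv00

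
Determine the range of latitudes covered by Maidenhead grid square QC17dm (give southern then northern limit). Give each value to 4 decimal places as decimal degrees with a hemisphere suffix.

62.5000° S, 62.4583° S

Field Q=16, C=2: +16·20° lon, +2·10° lat → SW at lon 140°, lat -70°.
Square 1, 7: +1·2° lon, +7·1° lat → SW at lon 142°, lat -63°.
Subsquare d=3, m=12: +3·0.0833333° lon, +12·0.0416667° lat → SW at lon 142.25°, lat -62.5°.
Cell spans 0.0833333° lon × 0.0416667° lat.
south 62.5000° S, north 62.4583° S.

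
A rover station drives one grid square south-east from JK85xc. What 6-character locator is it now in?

Longitude subsquare x = 23; +1 → 24, wraps to 0 = a, carry into square.
Longitude square 8; +1 → 9.
Latitude subsquare c = 2; −1 → 1 = b.

JK95ab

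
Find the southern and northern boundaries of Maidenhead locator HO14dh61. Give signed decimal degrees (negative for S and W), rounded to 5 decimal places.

Field H=7, O=14: +7·20° lon, +14·10° lat → SW at lon -40°, lat 50°.
Square 1, 4: +1·2° lon, +4·1° lat → SW at lon -38°, lat 54°.
Subsquare d=3, h=7: +3·0.0833333° lon, +7·0.0416667° lat → SW at lon -37.75°, lat 54.2917°.
Extended square 6, 1: +6·0.00833333° lon, +1·0.00416667° lat → SW at lon -37.7°, lat 54.2958°.
Cell spans 0.00833333° lon × 0.00416667° lat.
south 54.29583, north 54.30000.

54.29583, 54.30000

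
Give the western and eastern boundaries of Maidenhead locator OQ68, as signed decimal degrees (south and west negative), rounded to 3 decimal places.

112.000, 114.000

Field O=14, Q=16: +14·20° lon, +16·10° lat → SW at lon 100°, lat 70°.
Square 6, 8: +6·2° lon, +8·1° lat → SW at lon 112°, lat 78°.
Cell spans 2° lon × 1° lat.
west 112.000, east 114.000.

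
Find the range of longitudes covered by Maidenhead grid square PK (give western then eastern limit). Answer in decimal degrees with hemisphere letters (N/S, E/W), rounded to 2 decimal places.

120.00° E, 140.00° E

Field P=15, K=10: +15·20° lon, +10·10° lat → SW at lon 120°, lat 10°.
Cell spans 20° lon × 10° lat.
west 120.00° E, east 140.00° E.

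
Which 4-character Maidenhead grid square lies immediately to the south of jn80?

Latitude square 0; −1 → -1, wraps to 9, carry into field.
Latitude field N = 13; −1 → 12 = M.
The longitude characters are unchanged.

JM89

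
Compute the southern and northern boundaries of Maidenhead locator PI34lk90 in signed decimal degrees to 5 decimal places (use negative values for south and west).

Field P=15, I=8: +15·20° lon, +8·10° lat → SW at lon 120°, lat -10°.
Square 3, 4: +3·2° lon, +4·1° lat → SW at lon 126°, lat -6°.
Subsquare l=11, k=10: +11·0.0833333° lon, +10·0.0416667° lat → SW at lon 126.917°, lat -5.58333°.
Extended square 9, 0: +9·0.00833333° lon, +0·0.00416667° lat → SW at lon 126.992°, lat -5.58333°.
Cell spans 0.00833333° lon × 0.00416667° lat.
south -5.58333, north -5.57917.

-5.58333, -5.57917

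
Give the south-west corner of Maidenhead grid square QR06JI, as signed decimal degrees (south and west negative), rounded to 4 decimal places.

86.3333, 140.7500

Field Q=16, R=17: +16·20° lon, +17·10° lat → SW at lon 140°, lat 80°.
Square 0, 6: +0·2° lon, +6·1° lat → SW at lon 140°, lat 86°.
Subsquare j=9, i=8: +9·0.0833333° lon, +8·0.0416667° lat → SW at lon 140.75°, lat 86.3333°.
latitude 86.3333, longitude 140.7500.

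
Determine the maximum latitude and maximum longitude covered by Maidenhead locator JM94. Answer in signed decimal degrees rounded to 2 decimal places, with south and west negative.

35.00, 20.00

Field J=9, M=12: +9·20° lon, +12·10° lat → SW at lon 0°, lat 30°.
Square 9, 4: +9·2° lon, +4·1° lat → SW at lon 18°, lat 34°.
Cell spans 2° lon × 1° lat. NE corner is SW corner plus one full cell.
latitude 35.00, longitude 20.00.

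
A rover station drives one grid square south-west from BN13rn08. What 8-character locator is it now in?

BN13qn97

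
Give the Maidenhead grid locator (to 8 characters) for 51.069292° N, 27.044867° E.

KO31mb56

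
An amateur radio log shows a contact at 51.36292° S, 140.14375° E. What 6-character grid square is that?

Offset from 180°W / 90°S: lon 320.1438°, lat 38.6371°.
Field: lon ⌊320.1438/20⌋ = 16 → Q; lat ⌊38.6371/10⌋ = 3 → D.
Square: lon ⌊0.1438/2⌋ = 0; lat ⌊8.6371/1⌋ = 8.
Subsquare: lon ⌊0.1438/0.0833333⌋ = 1 → b; lat ⌊0.6371/0.0416667⌋ = 15 → p.

QD08bp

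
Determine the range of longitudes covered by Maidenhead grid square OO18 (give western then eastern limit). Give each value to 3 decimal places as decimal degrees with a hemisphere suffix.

Field O=14, O=14: +14·20° lon, +14·10° lat → SW at lon 100°, lat 50°.
Square 1, 8: +1·2° lon, +8·1° lat → SW at lon 102°, lat 58°.
Cell spans 2° lon × 1° lat.
west 102.000° E, east 104.000° E.

102.000° E, 104.000° E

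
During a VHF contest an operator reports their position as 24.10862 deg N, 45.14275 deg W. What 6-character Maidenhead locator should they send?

Offset from 180°W / 90°S: lon 134.8572°, lat 114.1086°.
Field: lon ⌊134.8572/20⌋ = 6 → G; lat ⌊114.1086/10⌋ = 11 → L.
Square: lon ⌊14.8572/2⌋ = 7; lat ⌊4.1086/1⌋ = 4.
Subsquare: lon ⌊0.8572/0.0833333⌋ = 10 → k; lat ⌊0.1086/0.0416667⌋ = 2 → c.

GL74kc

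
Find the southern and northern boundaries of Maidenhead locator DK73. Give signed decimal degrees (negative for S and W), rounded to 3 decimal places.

13.000, 14.000

Field D=3, K=10: +3·20° lon, +10·10° lat → SW at lon -120°, lat 10°.
Square 7, 3: +7·2° lon, +3·1° lat → SW at lon -106°, lat 13°.
Cell spans 2° lon × 1° lat.
south 13.000, north 14.000.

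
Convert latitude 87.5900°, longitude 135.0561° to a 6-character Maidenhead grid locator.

PR77mo

Offset from 180°W / 90°S: lon 315.0561°, lat 177.5900°.
Field: 315.0561/20 → 15 → P, 177.5900/10 → 17 → R; chars PR.
Square: 15.0561/2 → 7, 7.5900/1 → 7; chars 77.
Subsquare: 1.0561/0.0833333 → 12 → m, 0.5900/0.0416667 → 14 → o; chars mo.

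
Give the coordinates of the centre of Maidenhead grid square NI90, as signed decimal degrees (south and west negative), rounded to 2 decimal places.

-9.50, 99.00

Field N=13, I=8: +13·20° lon, +8·10° lat → SW at lon 80°, lat -10°.
Square 9, 0: +9·2° lon, +0·1° lat → SW at lon 98°, lat -10°.
Cell spans 2° lon × 1° lat. Centre is SW corner plus half of each.
latitude -9.50, longitude 99.00.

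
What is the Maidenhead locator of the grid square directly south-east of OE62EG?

Longitude subsquare e = 4; +1 → 5 = f.
Latitude subsquare g = 6; −1 → 5 = f.

OE62ff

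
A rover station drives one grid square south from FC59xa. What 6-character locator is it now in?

Latitude subsquare a = 0; −1 → -1, wraps to 23 = x, carry into square.
Latitude square 9; −1 → 8.
The longitude characters are unchanged.

FC58xx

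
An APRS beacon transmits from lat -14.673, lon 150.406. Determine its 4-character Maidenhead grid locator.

QH55

Add 180° to longitude and 90° to latitude: 330.41, 75.33.
Field: 330.41/20 → 16 → Q, 75.33/10 → 7 → H; chars QH.
Square: 10.41/2 → 5, 5.33/1 → 5; chars 55.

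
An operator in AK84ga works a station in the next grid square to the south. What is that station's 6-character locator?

AK83gx

Latitude subsquare a = 0; −1 → -1, wraps to 23 = x, carry into square.
Latitude square 4; −1 → 3.
The longitude characters are unchanged.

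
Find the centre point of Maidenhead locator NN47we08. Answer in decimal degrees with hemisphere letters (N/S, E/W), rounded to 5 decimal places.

47.20208° N, 89.83750° E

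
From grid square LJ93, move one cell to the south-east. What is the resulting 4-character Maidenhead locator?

Longitude square 9; +1 → 10, wraps to 0, carry into field.
Longitude field L = 11; +1 → 12 = M.
Latitude square 3; −1 → 2.

MJ02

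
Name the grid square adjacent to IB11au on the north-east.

IB11bv

Longitude subsquare a = 0; +1 → 1 = b.
Latitude subsquare u = 20; +1 → 21 = v.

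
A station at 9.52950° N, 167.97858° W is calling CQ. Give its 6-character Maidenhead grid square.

AJ69am

Shift to the Maidenhead origin (180°W, 90°S): lon 12.0214, lat 99.5295.
Field: 12.0214/20 → 0 → A, 99.5295/10 → 9 → J; chars AJ.
Square: 12.0214/2 → 6, 9.5295/1 → 9; chars 69.
Subsquare: 0.0214/0.0833333 → 0 → a, 0.5295/0.0416667 → 12 → m; chars am.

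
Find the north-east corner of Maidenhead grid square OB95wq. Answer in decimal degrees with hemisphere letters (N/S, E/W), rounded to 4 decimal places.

74.2917° S, 119.9167° E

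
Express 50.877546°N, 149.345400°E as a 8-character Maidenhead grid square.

QO40qv10

Offset from 180°W / 90°S: lon 329.34540°, lat 140.87755°.
Field: 329.34540/20 → 16 → Q, 140.87755/10 → 14 → O; chars QO.
Square: 9.34540/2 → 4, 0.87755/1 → 0; chars 40.
Subsquare: 1.34540/0.0833333 → 16 → q, 0.87755/0.0416667 → 21 → v; chars qv.
Extended square: 0.01207/0.00833333 → 1, 0.00255/0.00416667 → 0; chars 10.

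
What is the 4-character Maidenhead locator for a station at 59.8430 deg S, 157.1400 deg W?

BD10

Offset from 180°W / 90°S: lon 22.86°, lat 30.16°.
Field (20°×10°, letters A–R): lon ⌊22.86/20⌋ = 1 → B; lat ⌊30.16/10⌋ = 3 → D.
Square (2°×1°, digits 0–9): lon ⌊2.86/2⌋ = 1; lat ⌊0.16/1⌋ = 0.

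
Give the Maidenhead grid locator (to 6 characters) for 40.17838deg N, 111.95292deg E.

ON50xe

Offset from 180°W / 90°S: lon 291.9529°, lat 130.1784°.
Field: 291.9529/20 → 14 → O, 130.1784/10 → 13 → N; chars ON.
Square: 11.9529/2 → 5, 0.1784/1 → 0; chars 50.
Subsquare: 1.9529/0.0833333 → 23 → x, 0.1784/0.0416667 → 4 → e; chars xe.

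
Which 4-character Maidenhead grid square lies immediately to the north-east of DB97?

EB08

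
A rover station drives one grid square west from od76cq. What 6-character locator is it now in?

OD76bq

Longitude subsquare c = 2; −1 → 1 = b.
The latitude characters are unchanged.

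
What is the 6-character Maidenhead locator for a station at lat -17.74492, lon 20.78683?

KH02jg

Offset from 180°W / 90°S: lon 200.7868°, lat 72.2551°.
Field (20°×10°, letters A–R): lon ⌊200.7868/20⌋ = 10 → K; lat ⌊72.2551/10⌋ = 7 → H.
Square (2°×1°, digits 0–9): lon ⌊0.7868/2⌋ = 0; lat ⌊2.2551/1⌋ = 2.
Subsquare (5′×2.5′, letters a–x): lon ⌊0.7868/0.0833333⌋ = 9 → j; lat ⌊0.2551/0.0416667⌋ = 6 → g.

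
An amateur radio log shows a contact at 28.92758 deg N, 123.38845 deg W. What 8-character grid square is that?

Offset from 180°W / 90°S: lon 56.61155°, lat 118.92758°.
Field: lon ⌊56.61155/20⌋ = 2 → C; lat ⌊118.92758/10⌋ = 11 → L.
Square: lon ⌊16.61155/2⌋ = 8; lat ⌊8.92758/1⌋ = 8.
Subsquare: lon ⌊0.61155/0.0833333⌋ = 7 → h; lat ⌊0.92758/0.0416667⌋ = 22 → w.
Extended square: lon ⌊0.02822/0.00833333⌋ = 3; lat ⌊0.01091/0.00416667⌋ = 2.

CL88hw32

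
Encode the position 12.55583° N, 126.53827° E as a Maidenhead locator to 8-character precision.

Offset from 180°W / 90°S: lon 306.53827°, lat 102.55583°.
Field: lon ⌊306.53827/20⌋ = 15 → P; lat ⌊102.55583/10⌋ = 10 → K.
Square: lon ⌊6.53827/2⌋ = 3; lat ⌊2.55583/1⌋ = 2.
Subsquare: lon ⌊0.53827/0.0833333⌋ = 6 → g; lat ⌊0.55583/0.0416667⌋ = 13 → n.
Extended square: lon ⌊0.03827/0.00833333⌋ = 4; lat ⌊0.01416/0.00416667⌋ = 3.

PK32gn43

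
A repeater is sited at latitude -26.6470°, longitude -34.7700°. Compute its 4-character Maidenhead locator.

HG23

Add 180° to longitude and 90° to latitude: 145.23, 63.35.
Field (20°×10°, letters A–R): lon ⌊145.23/20⌋ = 7 → H; lat ⌊63.35/10⌋ = 6 → G.
Square (2°×1°, digits 0–9): lon ⌊5.23/2⌋ = 2; lat ⌊3.35/1⌋ = 3.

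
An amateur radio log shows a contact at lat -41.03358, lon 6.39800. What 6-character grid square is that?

JE38ex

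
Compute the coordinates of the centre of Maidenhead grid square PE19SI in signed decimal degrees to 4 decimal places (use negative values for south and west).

Field P=15, E=4: +15·20° lon, +4·10° lat → SW at lon 120°, lat -50°.
Square 1, 9: +1·2° lon, +9·1° lat → SW at lon 122°, lat -41°.
Subsquare s=18, i=8: +18·0.0833333° lon, +8·0.0416667° lat → SW at lon 123.5°, lat -40.6667°.
Cell spans 0.0833333° lon × 0.0416667° lat. Centre is SW corner plus half of each.
latitude -40.6458, longitude 123.5417.

-40.6458, 123.5417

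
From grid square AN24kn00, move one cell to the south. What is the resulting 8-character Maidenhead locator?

AN24km09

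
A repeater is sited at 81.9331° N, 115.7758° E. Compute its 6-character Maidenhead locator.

OR71vw

Shift to the Maidenhead origin (180°W, 90°S): lon 295.7758, lat 171.9331.
Field: 295.7758/20 → 14 → O, 171.9331/10 → 17 → R; chars OR.
Square: 15.7758/2 → 7, 1.9331/1 → 1; chars 71.
Subsquare: 1.7758/0.0833333 → 21 → v, 0.9331/0.0416667 → 22 → w; chars vw.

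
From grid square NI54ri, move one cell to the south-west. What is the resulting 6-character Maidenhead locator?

NI54qh

Longitude subsquare r = 17; −1 → 16 = q.
Latitude subsquare i = 8; −1 → 7 = h.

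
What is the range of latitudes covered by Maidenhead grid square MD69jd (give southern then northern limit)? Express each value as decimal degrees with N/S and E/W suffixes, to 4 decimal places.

50.8750° S, 50.8333° S

Field M=12, D=3: +12·20° lon, +3·10° lat → SW at lon 60°, lat -60°.
Square 6, 9: +6·2° lon, +9·1° lat → SW at lon 72°, lat -51°.
Subsquare j=9, d=3: +9·0.0833333° lon, +3·0.0416667° lat → SW at lon 72.75°, lat -50.875°.
Cell spans 0.0833333° lon × 0.0416667° lat.
south 50.8750° S, north 50.8333° S.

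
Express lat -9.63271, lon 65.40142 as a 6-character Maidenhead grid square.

MI20qi

Shift to the Maidenhead origin (180°W, 90°S): lon 245.4014, lat 80.3673.
Field: lon ⌊245.4014/20⌋ = 12 → M; lat ⌊80.3673/10⌋ = 8 → I.
Square: lon ⌊5.4014/2⌋ = 2; lat ⌊0.3673/1⌋ = 0.
Subsquare: lon ⌊1.4014/0.0833333⌋ = 16 → q; lat ⌊0.3673/0.0416667⌋ = 8 → i.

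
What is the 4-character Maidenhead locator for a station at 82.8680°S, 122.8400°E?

PA17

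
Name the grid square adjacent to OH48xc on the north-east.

Longitude subsquare x = 23; +1 → 24, wraps to 0 = a, carry into square.
Longitude square 4; +1 → 5.
Latitude subsquare c = 2; +1 → 3 = d.

OH58ad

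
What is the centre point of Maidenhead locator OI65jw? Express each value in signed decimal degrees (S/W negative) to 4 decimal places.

-4.0625, 112.7917

Field O=14, I=8: +14·20° lon, +8·10° lat → SW at lon 100°, lat -10°.
Square 6, 5: +6·2° lon, +5·1° lat → SW at lon 112°, lat -5°.
Subsquare j=9, w=22: +9·0.0833333° lon, +22·0.0416667° lat → SW at lon 112.75°, lat -4.08333°.
Cell spans 0.0833333° lon × 0.0416667° lat. Centre is SW corner plus half of each.
latitude -4.0625, longitude 112.7917.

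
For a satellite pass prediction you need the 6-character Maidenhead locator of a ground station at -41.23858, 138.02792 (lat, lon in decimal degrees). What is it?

Shift to the Maidenhead origin (180°W, 90°S): lon 318.0279, lat 48.7614.
Field: lon ⌊318.0279/20⌋ = 15 → P; lat ⌊48.7614/10⌋ = 4 → E.
Square: lon ⌊18.0279/2⌋ = 9; lat ⌊8.7614/1⌋ = 8.
Subsquare: lon ⌊0.0279/0.0833333⌋ = 0 → a; lat ⌊0.7614/0.0416667⌋ = 18 → s.

PE98as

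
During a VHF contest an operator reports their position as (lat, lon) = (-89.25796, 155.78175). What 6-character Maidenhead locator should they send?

QA70vr

Offset from 180°W / 90°S: lon 335.7817°, lat 0.7420°.
Field: lon ⌊335.7817/20⌋ = 16 → Q; lat ⌊0.7420/10⌋ = 0 → A.
Square: lon ⌊15.7817/2⌋ = 7; lat ⌊0.7420/1⌋ = 0.
Subsquare: lon ⌊1.7817/0.0833333⌋ = 21 → v; lat ⌊0.7420/0.0416667⌋ = 17 → r.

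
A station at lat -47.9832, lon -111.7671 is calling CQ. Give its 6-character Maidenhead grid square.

Shift to the Maidenhead origin (180°W, 90°S): lon 68.2329, lat 42.0168.
Field: 68.2329/20 → 3 → D, 42.0168/10 → 4 → E; chars DE.
Square: 8.2329/2 → 4, 2.0168/1 → 2; chars 42.
Subsquare: 0.2329/0.0833333 → 2 → c, 0.0168/0.0416667 → 0 → a; chars ca.

DE42ca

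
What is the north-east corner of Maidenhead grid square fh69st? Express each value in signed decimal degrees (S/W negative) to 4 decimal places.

Field F=5, H=7: +5·20° lon, +7·10° lat → SW at lon -80°, lat -20°.
Square 6, 9: +6·2° lon, +9·1° lat → SW at lon -68°, lat -11°.
Subsquare s=18, t=19: +18·0.0833333° lon, +19·0.0416667° lat → SW at lon -66.5°, lat -10.2083°.
Cell spans 0.0833333° lon × 0.0416667° lat. NE corner is SW corner plus one full cell.
latitude -10.1667, longitude -66.4167.

-10.1667, -66.4167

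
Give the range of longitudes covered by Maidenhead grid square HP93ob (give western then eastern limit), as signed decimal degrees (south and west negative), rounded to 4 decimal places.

Field H=7, P=15: +7·20° lon, +15·10° lat → SW at lon -40°, lat 60°.
Square 9, 3: +9·2° lon, +3·1° lat → SW at lon -22°, lat 63°.
Subsquare o=14, b=1: +14·0.0833333° lon, +1·0.0416667° lat → SW at lon -20.8333°, lat 63.0417°.
Cell spans 0.0833333° lon × 0.0416667° lat.
west -20.8333, east -20.7500.

-20.8333, -20.7500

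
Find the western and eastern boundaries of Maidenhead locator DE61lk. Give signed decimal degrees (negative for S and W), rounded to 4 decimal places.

-107.0833, -107.0000

Field D=3, E=4: +3·20° lon, +4·10° lat → SW at lon -120°, lat -50°.
Square 6, 1: +6·2° lon, +1·1° lat → SW at lon -108°, lat -49°.
Subsquare l=11, k=10: +11·0.0833333° lon, +10·0.0416667° lat → SW at lon -107.083°, lat -48.5833°.
Cell spans 0.0833333° lon × 0.0416667° lat.
west -107.0833, east -107.0000.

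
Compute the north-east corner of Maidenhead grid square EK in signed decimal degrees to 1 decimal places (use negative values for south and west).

Field E=4, K=10: +4·20° lon, +10·10° lat → SW at lon -100°, lat 10°.
Cell spans 20° lon × 10° lat. NE corner is SW corner plus one full cell.
latitude 20.0, longitude -80.0.

20.0, -80.0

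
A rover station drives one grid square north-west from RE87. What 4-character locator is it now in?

Longitude square 8; −1 → 7.
Latitude square 7; +1 → 8.

RE78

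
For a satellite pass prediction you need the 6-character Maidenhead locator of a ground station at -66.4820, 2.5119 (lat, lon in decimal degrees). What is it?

Offset from 180°W / 90°S: lon 182.5119°, lat 23.5180°.
Field: 182.5119/20 → 9 → J, 23.5180/10 → 2 → C; chars JC.
Square: 2.5119/2 → 1, 3.5180/1 → 3; chars 13.
Subsquare: 0.5119/0.0833333 → 6 → g, 0.5180/0.0416667 → 12 → m; chars gm.

JC13gm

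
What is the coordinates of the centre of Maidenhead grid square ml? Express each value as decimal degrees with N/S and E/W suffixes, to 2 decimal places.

25.00° N, 70.00° E

Field M=12, L=11: +12·20° lon, +11·10° lat → SW at lon 60°, lat 20°.
Cell spans 20° lon × 10° lat. Centre is SW corner plus half of each.
latitude 25.00° N, longitude 70.00° E.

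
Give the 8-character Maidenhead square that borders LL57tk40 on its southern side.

LL57tj49

Latitude extended square 0; −1 → -1, wraps to 9, carry into subsquare.
Latitude subsquare k = 10; −1 → 9 = j.
The longitude characters are unchanged.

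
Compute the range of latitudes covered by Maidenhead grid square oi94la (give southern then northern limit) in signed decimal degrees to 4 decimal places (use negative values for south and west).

Field O=14, I=8: +14·20° lon, +8·10° lat → SW at lon 100°, lat -10°.
Square 9, 4: +9·2° lon, +4·1° lat → SW at lon 118°, lat -6°.
Subsquare l=11, a=0: +11·0.0833333° lon, +0·0.0416667° lat → SW at lon 118.917°, lat -6°.
Cell spans 0.0833333° lon × 0.0416667° lat.
south -6.0000, north -5.9583.

-6.0000, -5.9583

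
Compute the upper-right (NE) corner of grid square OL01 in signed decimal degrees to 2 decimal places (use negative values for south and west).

22.00, 102.00

Field O=14, L=11: +14·20° lon, +11·10° lat → SW at lon 100°, lat 20°.
Square 0, 1: +0·2° lon, +1·1° lat → SW at lon 100°, lat 21°.
Cell spans 2° lon × 1° lat. NE corner is SW corner plus one full cell.
latitude 22.00, longitude 102.00.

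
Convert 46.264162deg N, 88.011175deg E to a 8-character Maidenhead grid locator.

NN46ag13

Shift to the Maidenhead origin (180°W, 90°S): lon 268.01117, lat 136.26416.
Field (20°×10°, letters A–R): lon ⌊268.01117/20⌋ = 13 → N; lat ⌊136.26416/10⌋ = 13 → N.
Square (2°×1°, digits 0–9): lon ⌊8.01117/2⌋ = 4; lat ⌊6.26416/1⌋ = 6.
Subsquare (5′×2.5′, letters a–x): lon ⌊0.01117/0.0833333⌋ = 0 → a; lat ⌊0.26416/0.0416667⌋ = 6 → g.
Extended square (30″×15″, digits 0–9): lon ⌊0.01117/0.00833333⌋ = 1; lat ⌊0.01416/0.00416667⌋ = 3.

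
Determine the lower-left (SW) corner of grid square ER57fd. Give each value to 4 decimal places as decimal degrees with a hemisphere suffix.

87.1250° N, 89.5833° W

Field E=4, R=17: +4·20° lon, +17·10° lat → SW at lon -100°, lat 80°.
Square 5, 7: +5·2° lon, +7·1° lat → SW at lon -90°, lat 87°.
Subsquare f=5, d=3: +5·0.0833333° lon, +3·0.0416667° lat → SW at lon -89.5833°, lat 87.125°.
latitude 87.1250° N, longitude 89.5833° W.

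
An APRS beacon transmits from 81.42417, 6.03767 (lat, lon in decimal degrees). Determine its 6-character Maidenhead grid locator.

Offset from 180°W / 90°S: lon 186.0377°, lat 171.4242°.
Field: lon ⌊186.0377/20⌋ = 9 → J; lat ⌊171.4242/10⌋ = 17 → R.
Square: lon ⌊6.0377/2⌋ = 3; lat ⌊1.4242/1⌋ = 1.
Subsquare: lon ⌊0.0377/0.0833333⌋ = 0 → a; lat ⌊0.4242/0.0416667⌋ = 10 → k.

JR31ak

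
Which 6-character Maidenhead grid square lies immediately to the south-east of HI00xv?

HI10au

Longitude subsquare x = 23; +1 → 24, wraps to 0 = a, carry into square.
Longitude square 0; +1 → 1.
Latitude subsquare v = 21; −1 → 20 = u.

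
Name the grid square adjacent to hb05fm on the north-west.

HB05en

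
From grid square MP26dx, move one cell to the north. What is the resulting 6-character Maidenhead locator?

Latitude subsquare x = 23; +1 → 24, wraps to 0 = a, carry into square.
Latitude square 6; +1 → 7.
The longitude characters are unchanged.

MP27da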